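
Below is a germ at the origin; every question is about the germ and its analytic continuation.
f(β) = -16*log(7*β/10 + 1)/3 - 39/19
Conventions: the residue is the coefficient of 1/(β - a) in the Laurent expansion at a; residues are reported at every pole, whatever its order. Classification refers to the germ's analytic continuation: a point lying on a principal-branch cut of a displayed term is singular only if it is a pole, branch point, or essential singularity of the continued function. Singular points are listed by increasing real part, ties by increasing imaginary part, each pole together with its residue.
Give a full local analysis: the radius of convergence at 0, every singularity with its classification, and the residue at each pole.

Radius of convergence at 0: 10/7.
At -10/7: a logarithmic branch point.

Branch term (-16/3)*log(1 - β/(-10/7)): its argument vanishes at β = -10/7, a logarithmic branch point, modulus 10/7.
The radius of convergence is the smallest modulus among the singular points: 10/7.


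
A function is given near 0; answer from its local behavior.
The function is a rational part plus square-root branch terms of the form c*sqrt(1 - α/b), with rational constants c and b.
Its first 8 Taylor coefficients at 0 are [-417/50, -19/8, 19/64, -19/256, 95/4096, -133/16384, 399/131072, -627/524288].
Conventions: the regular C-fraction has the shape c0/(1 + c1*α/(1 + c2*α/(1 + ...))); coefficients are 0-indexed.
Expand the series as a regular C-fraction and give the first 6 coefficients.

The regular C-fraction coefficients are [-417/50, -475/1668, 1367/3336, 417/10936, 2317/10936, 1367/18536].

Taylor coefficients (read off): a_0 = -417/50, a_1 = -19/8, a_2 = 19/64, a_3 = -19/256, a_4 = 95/4096, a_5 = -133/16384.
c0 = a_0 = -417/50. Peel one level at a time: if S = 1 + c*α/S' with S'(0) = 1, then c is the α-coefficient of S and S' = c*α/(S - 1).
S_1 = c0/f = 1 + (-475/1668)*α + (649325/5564448)*α^2 + ...; c1 = -475/1668.
S_2 = c1*α/(S_1 - 1) = 1 + (1367/3336)*α + (-1/64)*α^2 + ...; c2 = 1367/3336.
S_3 = c2*α/(S_2 - 1) = 1 + (417/10936)*α + (-966189/119596096)*α^2 + ...; c3 = 417/10936.
S_4 = c3*α/(S_3 - 1) = 1 + (2317/10936)*α + (-1/64)*α^2 + ...; c4 = 2317/10936.
S_5 = c4*α/(S_4 - 1) = 1 + (1367/18536)*α + ...; c5 = 1367/18536.


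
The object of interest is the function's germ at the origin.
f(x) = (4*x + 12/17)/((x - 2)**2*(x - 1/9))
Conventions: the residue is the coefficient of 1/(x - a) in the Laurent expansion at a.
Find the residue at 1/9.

At the order-1 pole 1/9 set g(x) = (x - (1/9))*f(x) = (4*x + 12/17)/(x - 2)**2.
Simple pole: residue = g(a) at a = 1/9, which is 1584/4913.

The residue is 1584/4913.


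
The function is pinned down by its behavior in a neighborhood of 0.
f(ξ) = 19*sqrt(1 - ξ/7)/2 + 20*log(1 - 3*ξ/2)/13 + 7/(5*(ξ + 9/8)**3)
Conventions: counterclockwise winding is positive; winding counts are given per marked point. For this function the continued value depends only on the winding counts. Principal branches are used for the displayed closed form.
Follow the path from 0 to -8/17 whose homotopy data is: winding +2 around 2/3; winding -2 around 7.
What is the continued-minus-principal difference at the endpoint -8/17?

The rational part is single-valued and drops out of the difference; each branch term changes only by its own monodromy.
(20/13)*log(1 - ξ/(2/3)): each positive loop around 2/3 adds 2*pi*i to the log, so winding +2 contributes (20/13)*(2)*2*pi*i = (80/13)*pi*i.
(19/2)*sqrt(1 - ξ/(7)): winding -2 is even, the square root returns to the same sheet, contribution 0.
Summing the contributions at ξ = -8/17 gives (80/13)*pi*i.

Continued minus principal equals (80/13)*pi*i.


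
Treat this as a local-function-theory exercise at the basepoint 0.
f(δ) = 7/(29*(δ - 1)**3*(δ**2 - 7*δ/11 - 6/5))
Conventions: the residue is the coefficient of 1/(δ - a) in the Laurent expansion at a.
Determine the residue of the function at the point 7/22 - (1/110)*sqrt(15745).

The residue is 3139675/5645488 - (76316625/17777641712)*sqrt(15745).

The factor δ**2 - 7*δ/11 - 6/5 splits as (δ - a)(δ - a') with a = 7/22 - (1/110)*sqrt(15745), a' = 7/22 + (1/110)*sqrt(15745). At the order-1 pole a set g(δ) = (δ - a)*f(δ) = [7/(29*(δ - 1)**3)] / (δ - a').
Simple pole: residue = g(a) at a = 7/22 - (1/110)*sqrt(15745), which is 3139675/5645488 - (76316625/17777641712)*sqrt(15745).


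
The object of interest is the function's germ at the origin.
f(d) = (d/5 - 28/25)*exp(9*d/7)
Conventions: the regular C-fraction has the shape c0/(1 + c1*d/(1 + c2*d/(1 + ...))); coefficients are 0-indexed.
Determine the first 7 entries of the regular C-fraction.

Taylor coefficients (expand at 0): a_0 = -28/25, a_1 = -31/25, a_2 = -117/175, a_3 = -81/350, a_4 = -486/8575, a_5 = -24057/2401000, a_6 = -19683/16807000.
c0 = a_0 = -28/25. Peel one level at a time: if S = 1 + c*d/S' with S'(0) = 1, then c is the d-coefficient of S and S' = c*d/(S - 1).
S_1 = c0/f = 1 + (-31/28)*d + (493/784)*d^2 + ...; c1 = -31/28.
S_2 = c1*d/(S_1 - 1) = 1 + (493/868)*d + (9801/94178)*d^2 + ...; c2 = 493/868.
S_3 = c2*d/(S_2 - 1) = 1 + (-19602/106981)*d + (424764/11909401)*d^2 + ...; c3 = -19602/106981.
S_4 = c3*d/(S_3 - 1) = 1 + (81282/417571)*d + (307737/14348180)*d^2 + ...; c4 = 81282/417571.
S_5 = c4*d/(S_4 - 1) = 1 + (-1631337/14805560)*d + (198586809/14971969600)*d^2 + ...; c5 = -1631337/14805560.
S_6 = c5*d/(S_5 - 1) = 1 + (16246791/134963080)*d + ...; c6 = 16246791/134963080.

The regular C-fraction coefficients are [-28/25, -31/28, 493/868, -19602/106981, 81282/417571, -1631337/14805560, 16246791/134963080].


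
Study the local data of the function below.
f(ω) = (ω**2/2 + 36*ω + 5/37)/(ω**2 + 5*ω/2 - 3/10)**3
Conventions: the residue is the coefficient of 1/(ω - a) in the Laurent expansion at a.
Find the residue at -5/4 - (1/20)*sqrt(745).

The residue is (7884380/122394113)*sqrt(745).

The factor ω**2 + 5*ω/2 - 3/10 splits as (ω - a)(ω - a') with a = -5/4 - (1/20)*sqrt(745), a' = -5/4 + (1/20)*sqrt(745). At the order-3 pole a set g(ω) = (ω - a)^3*f(ω) = [ω**2/2 + 36*ω + 5/37] / (ω - a')^3.
Order-3 pole: residue = g''(a)/2; g''(-5/4 - (1/20)*sqrt(745)) = (15768760/122394113)*sqrt(745), so the residue is (7884380/122394113)*sqrt(745).


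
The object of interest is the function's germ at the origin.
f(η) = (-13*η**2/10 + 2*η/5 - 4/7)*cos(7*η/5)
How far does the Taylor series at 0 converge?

The radius of convergence is infinite.

The factor cos(7*η/5) is entire and contributes no finite singular point.
The polynomial part has no poles.
No finite singular points: the Taylor series at 0 converges everywhere.


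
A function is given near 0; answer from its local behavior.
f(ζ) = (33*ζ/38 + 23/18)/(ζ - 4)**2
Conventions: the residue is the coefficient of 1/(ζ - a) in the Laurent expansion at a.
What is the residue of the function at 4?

At the order-2 pole 4 set g(ζ) = (ζ - (4))^2*f(ζ) = 33*ζ/38 + 23/18.
Order-2 pole: residue = g'(a); g'(4) = 33/38, so the residue is 33/38.

The residue is 33/38.


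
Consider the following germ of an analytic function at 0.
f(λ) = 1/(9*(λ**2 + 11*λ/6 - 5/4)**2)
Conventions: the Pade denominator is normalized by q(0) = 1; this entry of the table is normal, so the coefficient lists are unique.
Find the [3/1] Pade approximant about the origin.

Taylor coefficients needed (expand at 0): a_0 = 16/225, a_1 = 704/3375, a_2 = 9664/16875, a_3 = 1061632/759375, a_4 = 7404544/2278125.
Write the denominator as Q(λ) = 1 + q1*λ. Requiring Q*f - P = O(λ^5) with deg P <= 3 kills the coefficients of λ^4..λ^4 in Q*f:
  λ^4: a_4 + q1*a_3 = 0, i.e. 7404544/2278125 + (1061632/759375)*q1 = 0.
Solving this linear system: q1 = -28924/12441.
The numerator is Q*f truncated at degree 3: P0 = a_0 = 16/225; P1 = a_1 + q1*a_0 = 201856/4665375; P2 = a_2 + q1*a_1 = 1674304/19085625; P3 = a_3 + q1*a_2 = 209764864/3149128125.

The Pade approximant has numerator coefficients [16/225, 201856/4665375, 1674304/19085625, 209764864/3149128125]; denominator coefficients [1, -28924/12441].


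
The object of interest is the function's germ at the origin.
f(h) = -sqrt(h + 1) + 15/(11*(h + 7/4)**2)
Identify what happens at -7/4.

The point is a pole of order 2.

The denominator factor h + 7/4 vanishes at -7/4 and appears to the power 2; the numerator there equals 15/11, nonzero, and no other factor vanishes.
The branch terms are analytic at this point.
Hence a pole whose order is the multiplicity, 2.


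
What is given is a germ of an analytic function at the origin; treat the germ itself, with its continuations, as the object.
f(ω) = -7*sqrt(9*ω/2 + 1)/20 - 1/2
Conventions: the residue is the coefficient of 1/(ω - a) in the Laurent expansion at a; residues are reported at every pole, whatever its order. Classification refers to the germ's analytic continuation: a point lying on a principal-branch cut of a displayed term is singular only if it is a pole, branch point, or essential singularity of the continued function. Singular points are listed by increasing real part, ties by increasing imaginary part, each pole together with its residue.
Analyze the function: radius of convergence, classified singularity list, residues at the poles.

Radius of convergence at 0: 2/9.
At -2/9: an algebraic (square-root) branch point.

Branch term (-7/20)*sqrt(1 - ω/(-2/9)): its argument vanishes at ω = -2/9, a square-root branch point, modulus 2/9.
The radius of convergence is the smallest modulus among the singular points: 2/9.


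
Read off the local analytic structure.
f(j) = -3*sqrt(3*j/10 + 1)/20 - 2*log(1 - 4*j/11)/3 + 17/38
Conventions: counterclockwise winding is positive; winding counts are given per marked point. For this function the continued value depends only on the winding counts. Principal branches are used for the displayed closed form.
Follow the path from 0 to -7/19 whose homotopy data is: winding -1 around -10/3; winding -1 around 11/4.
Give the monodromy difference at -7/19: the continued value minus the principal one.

Continued minus principal equals ((39/1900)*sqrt(190)) + ((4/3)*pi)*i.

The rational part is single-valued and drops out of the difference; each branch term changes only by its own monodromy.
(-2/3)*log(1 - j/(11/4)): each positive loop around 11/4 adds 2*pi*i to the log, so winding -1 contributes (-2/3)*(-1)*2*pi*i = (4/3)*pi*i.
(-3/20)*sqrt(1 - j/(-10/3)): winding -1 is odd, the square root flips sign, contributing -2*(-3/20)*sqrt(1 - (-7/19)/(-10/3)) = -2*(-3/20)*sqrt(169/190) = (39/1900)*sqrt(190).
Summing the contributions at j = -7/19 gives ((39/1900)*sqrt(190)) + ((4/3)*pi)*i.


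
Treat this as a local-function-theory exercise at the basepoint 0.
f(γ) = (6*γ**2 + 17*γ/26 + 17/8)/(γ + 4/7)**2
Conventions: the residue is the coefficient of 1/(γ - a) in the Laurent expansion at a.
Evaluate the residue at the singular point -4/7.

At the order-2 pole -4/7 set g(γ) = (γ - (-4/7))^2*f(γ) = 6*γ**2 + 17*γ/26 + 17/8.
Order-2 pole: residue = g'(a); g'(-4/7) = -1129/182, so the residue is -1129/182.

The residue is -1129/182.


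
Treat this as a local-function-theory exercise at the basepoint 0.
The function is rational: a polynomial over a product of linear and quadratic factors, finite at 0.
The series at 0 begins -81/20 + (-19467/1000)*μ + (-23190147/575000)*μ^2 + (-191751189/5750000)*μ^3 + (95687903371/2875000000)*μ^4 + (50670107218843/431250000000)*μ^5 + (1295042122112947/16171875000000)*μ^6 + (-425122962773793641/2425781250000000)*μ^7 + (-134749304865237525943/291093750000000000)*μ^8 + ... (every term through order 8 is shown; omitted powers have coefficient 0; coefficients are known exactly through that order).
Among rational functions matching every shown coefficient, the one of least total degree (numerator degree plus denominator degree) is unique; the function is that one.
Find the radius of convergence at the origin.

No rational of total degree below 7 reproduces all 9 coefficients; solving the [2/5] Pade equations on them gives f(μ) = (9*μ**2/23 + 6*μ/5 + 15/14)/((μ - 6/7)*(μ**2 - 7*μ/10 + 5/9)**2), whose expansion matches every shown term.
Denominator factor (μ - 6/7): pole of order 1 at 6/7, modulus 6/7.
Denominator factor (μ**2 - 7*μ/10 + 5/9)^2: discriminant -1559/900, complex-conjugate roots (7/20) + ((1/60)*sqrt(1559))*i and (7/20) - ((1/60)*sqrt(1559))*i; poles of order 2, moduli (1/3)*sqrt(5) and (1/3)*sqrt(5).
The radius of convergence is the smallest modulus among the singular points: (1/3)*sqrt(5).

The radius of convergence is (1/3)*sqrt(5).


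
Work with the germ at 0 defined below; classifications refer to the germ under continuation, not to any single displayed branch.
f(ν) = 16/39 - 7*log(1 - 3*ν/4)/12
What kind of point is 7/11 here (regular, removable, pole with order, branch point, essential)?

There is no denominator, hence no pole anywhere.
Branch term log(1 - ν/(4/3)): argument at 7/11 is 23/44, nonzero, so 7/11 is not its branch point (a point on a principal cut is still regular for the continued germ).
So the germ continues analytically to 7/11.

The point is a regular point.


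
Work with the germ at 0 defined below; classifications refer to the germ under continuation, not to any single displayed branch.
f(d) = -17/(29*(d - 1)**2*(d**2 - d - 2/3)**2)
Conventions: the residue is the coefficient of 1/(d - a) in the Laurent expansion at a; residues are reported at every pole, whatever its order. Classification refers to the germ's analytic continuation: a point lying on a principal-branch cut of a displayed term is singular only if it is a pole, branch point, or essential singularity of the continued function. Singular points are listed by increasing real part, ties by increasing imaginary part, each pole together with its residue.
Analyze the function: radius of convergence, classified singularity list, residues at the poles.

Radius of convergence at 0: -1/2 + (1/6)*sqrt(33).
At 1/2 - (1/6)*sqrt(33): a pole of order 2; residue 459/232 - (10557/28072)*sqrt(33).
At 1: a pole of order 2; residue -459/116.
At 1/2 + (1/6)*sqrt(33): a pole of order 2; residue 459/232 + (10557/28072)*sqrt(33).

Denominator factor (d**2 - d - 2/3)^2: discriminant 11/3, real irrational roots 1/2 + (1/6)*sqrt(33) and 1/2 - (1/6)*sqrt(33); poles of order 2, moduli 1/2 + (1/6)*sqrt(33) and -1/2 + (1/6)*sqrt(33).
Denominator factor (d - 1)^2: pole of order 2 at 1, modulus 1.
The radius of convergence is the smallest modulus among the singular points: -1/2 + (1/6)*sqrt(33).
The factor d**2 - d - 2/3 splits as (d - a)(d - a') with a = 1/2 - (1/6)*sqrt(33), a' = 1/2 + (1/6)*sqrt(33). At the order-2 pole a set g(d) = (d - a)^2*f(d) = [-17/(29*(d - 1)**2)] / (d - a')^2.
Order-2 pole: residue = g'(a); g'(1/2 - (1/6)*sqrt(33)) = 459/232 - (10557/28072)*sqrt(33), so the residue is 459/232 - (10557/28072)*sqrt(33).
At the order-2 pole 1 set g(d) = (d - (1))^2*f(d) = -17/(29*(d**2 - d - 2/3)**2).
Order-2 pole: residue = g'(a); g'(1) = -459/116, so the residue is -459/116.
The factor d**2 - d - 2/3 splits as (d - a)(d - a') with a = 1/2 + (1/6)*sqrt(33), a' = 1/2 - (1/6)*sqrt(33). At the order-2 pole a set g(d) = (d - a)^2*f(d) = [-17/(29*(d - 1)**2)] / (d - a')^2.
Order-2 pole: residue = g'(a); g'(1/2 + (1/6)*sqrt(33)) = 459/232 + (10557/28072)*sqrt(33), so the residue is 459/232 + (10557/28072)*sqrt(33).
List the singular points by increasing real part (a conjugate pair: the negative imaginary part first).


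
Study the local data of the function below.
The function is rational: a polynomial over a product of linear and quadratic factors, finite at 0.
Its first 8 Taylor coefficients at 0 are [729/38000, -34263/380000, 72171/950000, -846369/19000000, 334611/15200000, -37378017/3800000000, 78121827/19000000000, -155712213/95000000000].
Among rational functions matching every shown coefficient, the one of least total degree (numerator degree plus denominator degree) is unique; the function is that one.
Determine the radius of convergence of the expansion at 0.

No rational of total degree below 4 reproduces all 8 coefficients; solving the [1/3] Pade equations on them gives f(ζ) = (27/38 - 27*ζ/10)/(ζ + 10/3)**3, whose expansion matches every shown term.
Denominator factor (ζ + 10/3)^3: pole of order 3 at -10/3, modulus 10/3.
The radius of convergence is the smallest modulus among the singular points: 10/3.

The radius of convergence is 10/3.


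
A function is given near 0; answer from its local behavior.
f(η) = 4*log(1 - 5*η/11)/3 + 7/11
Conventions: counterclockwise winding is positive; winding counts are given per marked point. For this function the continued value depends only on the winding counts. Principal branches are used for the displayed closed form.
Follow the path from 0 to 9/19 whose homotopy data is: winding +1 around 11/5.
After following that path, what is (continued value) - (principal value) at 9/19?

The rational part is single-valued and drops out of the difference; each branch term changes only by its own monodromy.
(4/3)*log(1 - η/(11/5)): each positive loop around 11/5 adds 2*pi*i to the log, so winding +1 contributes (4/3)*(1)*2*pi*i = (8/3)*pi*i.
Summing the contributions at η = 9/19 gives (8/3)*pi*i.

Continued minus principal equals (8/3)*pi*i.


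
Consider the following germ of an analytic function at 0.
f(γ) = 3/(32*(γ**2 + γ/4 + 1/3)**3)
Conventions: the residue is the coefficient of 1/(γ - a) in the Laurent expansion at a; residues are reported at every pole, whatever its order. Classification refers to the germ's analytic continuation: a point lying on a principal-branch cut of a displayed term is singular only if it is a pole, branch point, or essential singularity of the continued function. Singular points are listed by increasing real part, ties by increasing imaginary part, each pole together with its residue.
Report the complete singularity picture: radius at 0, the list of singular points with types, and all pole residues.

Denominator factor (γ**2 + γ/4 + 1/3)^3: discriminant -61/48, complex-conjugate roots (-1/8) + ((1/24)*sqrt(183))*i and (-1/8) - ((1/24)*sqrt(183))*i; poles of order 3, moduli (1/3)*sqrt(3) and (1/3)*sqrt(3).
The radius of convergence is the smallest modulus among the singular points: (1/3)*sqrt(3).
The factor γ**2 + γ/4 + 1/3 splits as (γ - a)(γ - a') with a = (-1/8) - ((1/24)*sqrt(183))*i, a' = (-1/8) + ((1/24)*sqrt(183))*i. At the order-3 pole a set g(γ) = (γ - a)^3*f(γ) = [3/32] / (γ - a')^3.
Order-3 pole: residue = g''(a)/2; g''((-1/8) - ((1/24)*sqrt(183))*i) = ((10368/226981)*sqrt(183))*i, so the residue is ((5184/226981)*sqrt(183))*i.
The factor γ**2 + γ/4 + 1/3 splits as (γ - a)(γ - a') with a = (-1/8) + ((1/24)*sqrt(183))*i, a' = (-1/8) - ((1/24)*sqrt(183))*i. At the order-3 pole a set g(γ) = (γ - a)^3*f(γ) = [3/32] / (γ - a')^3.
Order-3 pole: residue = g''(a)/2; g''((-1/8) + ((1/24)*sqrt(183))*i) = -((10368/226981)*sqrt(183))*i, so the residue is -((5184/226981)*sqrt(183))*i.
List the singular points by increasing real part (a conjugate pair: the negative imaginary part first).

Radius of convergence at 0: (1/3)*sqrt(3).
At (-1/8) - ((1/24)*sqrt(183))*i: a pole of order 3; residue ((5184/226981)*sqrt(183))*i.
At (-1/8) + ((1/24)*sqrt(183))*i: a pole of order 3; residue -((5184/226981)*sqrt(183))*i.


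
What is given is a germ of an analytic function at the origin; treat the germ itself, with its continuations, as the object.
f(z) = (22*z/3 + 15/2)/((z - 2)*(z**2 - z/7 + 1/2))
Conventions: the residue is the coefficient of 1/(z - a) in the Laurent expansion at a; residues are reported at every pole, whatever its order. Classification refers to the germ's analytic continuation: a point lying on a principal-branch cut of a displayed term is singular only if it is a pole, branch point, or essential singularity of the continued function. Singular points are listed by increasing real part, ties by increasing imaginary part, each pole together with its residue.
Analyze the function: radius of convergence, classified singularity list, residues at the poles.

Radius of convergence at 0: (1/2)*sqrt(2).
At (1/14) - ((1/14)*sqrt(97))*i: a pole of order 1; residue (-931/354) - ((6965/34338)*sqrt(97))*i.
At (1/14) + ((1/14)*sqrt(97))*i: a pole of order 1; residue (-931/354) + ((6965/34338)*sqrt(97))*i.
At 2: a pole of order 1; residue 931/177.

Denominator factor (z - 2): pole of order 1 at 2, modulus 2.
Denominator factor (z**2 - z/7 + 1/2): discriminant -97/49, complex-conjugate roots (1/14) + ((1/14)*sqrt(97))*i and (1/14) - ((1/14)*sqrt(97))*i; poles of order 1, moduli (1/2)*sqrt(2) and (1/2)*sqrt(2).
The radius of convergence is the smallest modulus among the singular points: (1/2)*sqrt(2).
The factor z**2 - z/7 + 1/2 splits as (z - a)(z - a') with a = (1/14) - ((1/14)*sqrt(97))*i, a' = (1/14) + ((1/14)*sqrt(97))*i. At the order-1 pole a set g(z) = (z - a)*f(z) = [(22*z/3 + 15/2)/(z - 2)] / (z - a').
Simple pole: residue = g(a) at a = (1/14) - ((1/14)*sqrt(97))*i, which is (-931/354) - ((6965/34338)*sqrt(97))*i.
The factor z**2 - z/7 + 1/2 splits as (z - a)(z - a') with a = (1/14) + ((1/14)*sqrt(97))*i, a' = (1/14) - ((1/14)*sqrt(97))*i. At the order-1 pole a set g(z) = (z - a)*f(z) = [(22*z/3 + 15/2)/(z - 2)] / (z - a').
Simple pole: residue = g(a) at a = (1/14) + ((1/14)*sqrt(97))*i, which is (-931/354) + ((6965/34338)*sqrt(97))*i.
At the order-1 pole 2 set g(z) = (z - (2))*f(z) = (22*z/3 + 15/2)/(z**2 - z/7 + 1/2).
Simple pole: residue = g(a) at a = 2, which is 931/177.
List the singular points by increasing real part (a conjugate pair: the negative imaginary part first).


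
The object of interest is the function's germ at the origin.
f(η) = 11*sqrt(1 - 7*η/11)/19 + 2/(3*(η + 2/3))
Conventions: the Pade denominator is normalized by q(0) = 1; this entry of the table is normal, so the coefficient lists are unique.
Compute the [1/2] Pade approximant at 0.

The Pade approximant has numerator coefficients [30/19, 4660457/2223551]; denominator coefficients [1, 560359/234058, 195293/170224].

Taylor coefficients needed (expand at 0): a_0 = 30/19, a_1 = -32/19, a_2 = 3713/1672, a_3 = -124489/36784.
Write the denominator as Q(η) = 1 + q1*η + q2*η^2. Requiring Q*f - P = O(η^4) with deg P <= 1 kills the coefficients of η^2..η^3 in Q*f:
  η^2: a_2 + q1*a_1 + q2*a_0 = 0, i.e. 3713/1672 + (-32/19)*q1 + (30/19)*q2 = 0.
  η^3: a_3 + q1*a_2 + q2*a_1 = 0, i.e. -124489/36784 + (3713/1672)*q1 + (-32/19)*q2 = 0.
Solving this linear system: q1 = 560359/234058, q2 = 195293/170224.
The numerator is Q*f truncated at degree 1: P0 = a_0 = 30/19; P1 = a_1 + q1*a_0 = 4660457/2223551.


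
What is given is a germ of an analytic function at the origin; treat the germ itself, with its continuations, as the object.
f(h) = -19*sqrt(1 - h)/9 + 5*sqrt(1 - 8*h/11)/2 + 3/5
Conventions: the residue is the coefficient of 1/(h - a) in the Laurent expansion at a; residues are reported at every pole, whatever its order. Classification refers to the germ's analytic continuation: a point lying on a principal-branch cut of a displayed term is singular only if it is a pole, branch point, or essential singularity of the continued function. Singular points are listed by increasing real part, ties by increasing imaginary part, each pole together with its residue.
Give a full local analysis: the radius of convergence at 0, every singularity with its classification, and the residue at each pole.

Radius of convergence at 0: 1.
At 1: an algebraic (square-root) branch point.
At 11/8: an algebraic (square-root) branch point.

Branch term (-19/9)*sqrt(1 - h/(1)): its argument vanishes at h = 1, a square-root branch point, modulus 1.
Branch term (5/2)*sqrt(1 - h/(11/8)): its argument vanishes at h = 11/8, a square-root branch point, modulus 11/8.
The radius of convergence is the smallest modulus among the singular points: 1.
List the singular points by increasing real part (a conjugate pair: the negative imaginary part first).


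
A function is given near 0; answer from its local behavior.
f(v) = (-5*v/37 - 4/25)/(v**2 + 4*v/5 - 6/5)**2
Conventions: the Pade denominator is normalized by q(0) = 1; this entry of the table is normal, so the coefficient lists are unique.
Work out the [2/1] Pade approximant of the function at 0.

Taylor coefficients needed (expand at 0): a_0 = -1/9, a_1 = -967/3996, a_2 = -458/999, a_3 = -28181/35964.
Write the denominator as Q(v) = 1 + q1*v. Requiring Q*f - P = O(v^4) with deg P <= 2 kills the coefficients of v^3..v^3 in Q*f:
  v^3: a_3 + q1*a_2 = 0, i.e. -28181/35964 + (-458/999)*q1 = 0.
Solving this linear system: q1 = -28181/16488.
The numerator is Q*f truncated at degree 2: P0 = a_0 = -1/9; P1 = a_1 + q1*a_0 = -285961/5490504; P2 = a_2 + q1*a_1 = -2954989/65886048.

The Pade approximant has numerator coefficients [-1/9, -285961/5490504, -2954989/65886048]; denominator coefficients [1, -28181/16488].


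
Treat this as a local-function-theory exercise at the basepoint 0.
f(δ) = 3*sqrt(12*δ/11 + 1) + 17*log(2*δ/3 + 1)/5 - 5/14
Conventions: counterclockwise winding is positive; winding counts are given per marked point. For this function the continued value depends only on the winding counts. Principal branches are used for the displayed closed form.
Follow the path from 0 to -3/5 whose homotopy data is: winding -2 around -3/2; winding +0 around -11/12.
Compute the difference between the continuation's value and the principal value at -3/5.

Continued minus principal equals -(68/5)*pi*i.

The rational part is single-valued and drops out of the difference; each branch term changes only by its own monodromy.
(3)*sqrt(1 - δ/(-11/12)): winding +0 is even, the square root returns to the same sheet, contribution 0.
(17/5)*log(1 - δ/(-3/2)): each positive loop around -3/2 adds 2*pi*i to the log, so winding -2 contributes (17/5)*(-2)*2*pi*i = -(68/5)*pi*i.
Summing the contributions at δ = -3/5 gives -(68/5)*pi*i.


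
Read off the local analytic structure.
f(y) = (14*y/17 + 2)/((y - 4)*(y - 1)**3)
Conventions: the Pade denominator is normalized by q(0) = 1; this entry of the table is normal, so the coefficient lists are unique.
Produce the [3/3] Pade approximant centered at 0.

Taylor coefficients needed (expand at 0): a_0 = 1/2, a_1 = 249/136, a_2 = 2217/544, a_3 = 15785/2176, a_4 = 98985/8704, a_5 = 572073/34816, a_6 = 3123881/139264.
Write the denominator as Q(y) = 1 + q1*y + q2*y^2 + q3*y^3. Requiring Q*f - P = O(y^7) with deg P <= 3 kills the coefficients of y^4..y^6 in Q*f:
  y^4: a_4 + q1*a_3 + q2*a_2 + q3*a_1 = 0, i.e. 98985/8704 + (15785/2176)*q1 + (2217/544)*q2 + (249/136)*q3 = 0.
  y^5: a_5 + q1*a_4 + q2*a_3 + q3*a_2 = 0, i.e. 572073/34816 + (98985/8704)*q1 + (15785/2176)*q2 + (2217/544)*q3 = 0.
  y^6: a_6 + q1*a_5 + q2*a_4 + q3*a_3 = 0, i.e. 3123881/139264 + (572073/34816)*q1 + (98985/8704)*q2 + (15785/2176)*q3 = 0.
Solving this linear system: q1 = -23798049/7858148, q2 = 12058887/3929074, q3 = -8203793/7858148.
The numerator is Q*f truncated at degree 3: P0 = a_0 = 1/2; P1 = a_1 + q1*a_0 = 622080/1964537; P2 = a_2 + q1*a_1 + q2*a_0 = 2177280/33397129; P3 = a_3 + q1*a_2 + q2*a_1 + q3*a_0 = 311040/33397129.

The Pade approximant has numerator coefficients [1/2, 622080/1964537, 2177280/33397129, 311040/33397129]; denominator coefficients [1, -23798049/7858148, 12058887/3929074, -8203793/7858148].


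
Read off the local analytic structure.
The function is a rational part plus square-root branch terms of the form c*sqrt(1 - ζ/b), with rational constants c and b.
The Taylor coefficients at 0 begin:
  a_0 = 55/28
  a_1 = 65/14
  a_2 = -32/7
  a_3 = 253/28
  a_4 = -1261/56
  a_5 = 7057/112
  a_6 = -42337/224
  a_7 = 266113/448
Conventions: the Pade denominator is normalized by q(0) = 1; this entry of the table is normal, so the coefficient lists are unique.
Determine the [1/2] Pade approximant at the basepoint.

Taylor coefficients needed (read off): a_0 = 55/28, a_1 = 65/14, a_2 = -32/7, a_3 = 253/28.
Write the denominator as Q(ζ) = 1 + q1*ζ + q2*ζ^2. Requiring Q*f - P = O(ζ^4) with deg P <= 1 kills the coefficients of ζ^2..ζ^3 in Q*f:
  ζ^2: a_2 + q1*a_1 + q2*a_0 = 0, i.e. -32/7 + (65/14)*q1 + (55/28)*q2 = 0.
  ζ^3: a_3 + q1*a_2 + q2*a_1 = 0, i.e. 253/28 + (-32/7)*q1 + (65/14)*q2 = 0.
Solving this linear system: q1 = 97/76, q2 = -131/190.
The numerator is Q*f truncated at degree 1: P0 = a_0 = 55/28; P1 = a_1 + q1*a_0 = 15215/2128.

The Pade approximant has numerator coefficients [55/28, 15215/2128]; denominator coefficients [1, 97/76, -131/190].


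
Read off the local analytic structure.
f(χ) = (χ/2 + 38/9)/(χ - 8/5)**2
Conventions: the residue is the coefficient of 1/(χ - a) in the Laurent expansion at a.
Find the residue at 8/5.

At the order-2 pole 8/5 set g(χ) = (χ - (8/5))^2*f(χ) = χ/2 + 38/9.
Order-2 pole: residue = g'(a); g'(8/5) = 1/2, so the residue is 1/2.

The residue is 1/2.


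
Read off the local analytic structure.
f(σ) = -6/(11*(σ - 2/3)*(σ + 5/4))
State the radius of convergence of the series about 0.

Denominator factor (σ - 2/3): pole of order 1 at 2/3, modulus 2/3.
Denominator factor (σ + 5/4): pole of order 1 at -5/4, modulus 5/4.
The radius of convergence is the smallest modulus among the singular points: 2/3.

The radius of convergence is 2/3.


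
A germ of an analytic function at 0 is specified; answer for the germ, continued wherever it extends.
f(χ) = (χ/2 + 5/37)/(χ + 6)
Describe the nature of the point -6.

The denominator factor χ + 6 vanishes at -6 and appears to the power 1; the numerator there equals -106/37, nonzero, and no other factor vanishes.
Hence a pole whose order is the multiplicity, 1.

The point is a pole of order 1.


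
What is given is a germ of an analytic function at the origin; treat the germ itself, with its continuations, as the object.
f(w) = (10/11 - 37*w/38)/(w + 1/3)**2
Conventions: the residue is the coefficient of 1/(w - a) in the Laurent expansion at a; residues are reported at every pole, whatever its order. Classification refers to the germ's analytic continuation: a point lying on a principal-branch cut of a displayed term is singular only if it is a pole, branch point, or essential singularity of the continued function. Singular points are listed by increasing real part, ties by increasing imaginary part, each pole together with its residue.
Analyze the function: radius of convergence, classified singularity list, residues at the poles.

Denominator factor (w + 1/3)^2: pole of order 2 at -1/3, modulus 1/3.
The radius of convergence is the smallest modulus among the singular points: 1/3.
At the order-2 pole -1/3 set g(w) = (w - (-1/3))^2*f(w) = 10/11 - 37*w/38.
Order-2 pole: residue = g'(a); g'(-1/3) = -37/38, so the residue is -37/38.

Radius of convergence at 0: 1/3.
At -1/3: a pole of order 2; residue -37/38.


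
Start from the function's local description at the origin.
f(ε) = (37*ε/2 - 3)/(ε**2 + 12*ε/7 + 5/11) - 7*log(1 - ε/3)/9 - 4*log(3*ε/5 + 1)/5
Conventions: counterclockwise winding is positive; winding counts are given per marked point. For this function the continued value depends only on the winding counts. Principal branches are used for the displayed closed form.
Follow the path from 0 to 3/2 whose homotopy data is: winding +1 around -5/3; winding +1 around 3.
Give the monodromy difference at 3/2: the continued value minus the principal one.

Continued minus principal equals -(142/45)*pi*i.

The rational part is single-valued and drops out of the difference; each branch term changes only by its own monodromy.
(-4/5)*log(1 - ε/(-5/3)): each positive loop around -5/3 adds 2*pi*i to the log, so winding +1 contributes (-4/5)*(1)*2*pi*i = -(8/5)*pi*i.
(-7/9)*log(1 - ε/(3)): each positive loop around 3 adds 2*pi*i to the log, so winding +1 contributes (-7/9)*(1)*2*pi*i = -(14/9)*pi*i.
Summing the contributions at ε = 3/2 gives -(142/45)*pi*i.


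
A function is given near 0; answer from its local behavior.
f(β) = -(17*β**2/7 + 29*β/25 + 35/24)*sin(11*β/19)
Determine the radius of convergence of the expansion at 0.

The radius of convergence is infinite.

The factor -sin(11*β/19) is entire and contributes no finite singular point.
The polynomial part has no poles.
No finite singular points: the Taylor series at 0 converges everywhere.


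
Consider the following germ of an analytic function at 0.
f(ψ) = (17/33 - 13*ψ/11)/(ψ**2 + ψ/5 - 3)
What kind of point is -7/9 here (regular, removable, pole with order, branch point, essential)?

Denominator factors: ψ**2 + ψ/5 - 3 = -1033/405 at ψ = -7/9 — none vanishes.
So the germ continues analytically to -7/9.

The point is a regular point.


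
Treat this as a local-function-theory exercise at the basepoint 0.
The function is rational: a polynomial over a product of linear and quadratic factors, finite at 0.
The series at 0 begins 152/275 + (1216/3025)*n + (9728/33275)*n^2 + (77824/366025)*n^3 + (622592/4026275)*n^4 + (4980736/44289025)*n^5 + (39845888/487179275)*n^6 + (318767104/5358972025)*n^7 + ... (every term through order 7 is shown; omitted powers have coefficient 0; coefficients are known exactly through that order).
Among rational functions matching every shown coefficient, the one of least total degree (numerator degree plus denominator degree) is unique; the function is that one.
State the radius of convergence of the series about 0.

The radius of convergence is 11/8.

No rational of total degree below 1 reproduces all 8 coefficients; solving the [0/1] Pade equations on them gives f(n) = -19/(25*(n - 11/8)), whose expansion matches every shown term.
Denominator factor (n - 11/8): pole of order 1 at 11/8, modulus 11/8.
The radius of convergence is the smallest modulus among the singular points: 11/8.


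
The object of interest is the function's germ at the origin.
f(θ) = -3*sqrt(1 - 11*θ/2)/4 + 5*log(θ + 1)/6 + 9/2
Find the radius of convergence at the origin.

Branch term (5/6)*log(1 - θ/(-1)): its argument vanishes at θ = -1, a logarithmic branch point, modulus 1.
Branch term (-3/4)*sqrt(1 - θ/(2/11)): its argument vanishes at θ = 2/11, a square-root branch point, modulus 2/11.
The radius of convergence is the smallest modulus among the singular points: 2/11.

The radius of convergence is 2/11.


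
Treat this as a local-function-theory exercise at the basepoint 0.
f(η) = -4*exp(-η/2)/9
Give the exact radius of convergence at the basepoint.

The radius of convergence is infinite.

The factor exp(-η/2) is entire and contributes no finite singular point.
The polynomial part has no poles.
No finite singular points: the Taylor series at 0 converges everywhere.


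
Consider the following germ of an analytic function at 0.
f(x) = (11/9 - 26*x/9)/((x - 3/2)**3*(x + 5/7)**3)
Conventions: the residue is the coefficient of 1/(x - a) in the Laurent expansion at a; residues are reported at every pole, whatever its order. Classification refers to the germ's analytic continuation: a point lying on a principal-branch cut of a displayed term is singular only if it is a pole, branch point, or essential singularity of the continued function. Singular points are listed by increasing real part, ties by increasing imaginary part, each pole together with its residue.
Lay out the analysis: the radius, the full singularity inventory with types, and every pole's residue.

Denominator factor (x - 3/2)^3: pole of order 3 at 3/2, modulus 3/2.
Denominator factor (x + 5/7)^3: pole of order 3 at -5/7, modulus 5/7.
The radius of convergence is the smallest modulus among the singular points: 5/7.
At the order-3 pole -5/7 set g(x) = (x - (-5/7))^3*f(x) = (11/9 - 26*x/9)/(x - 3/2)**3.
Order-3 pole: residue = g''(a)/2; g''(-5/7) = -1690304/85887453, so the residue is -845152/85887453.
At the order-3 pole 3/2 set g(x) = (x - (3/2))^3*f(x) = (11/9 - 26*x/9)/(x + 5/7)**3.
Order-3 pole: residue = g''(a)/2; g''(3/2) = 1690304/85887453, so the residue is 845152/85887453.
List the singular points by increasing real part (a conjugate pair: the negative imaginary part first).

Radius of convergence at 0: 5/7.
At -5/7: a pole of order 3; residue -845152/85887453.
At 3/2: a pole of order 3; residue 845152/85887453.


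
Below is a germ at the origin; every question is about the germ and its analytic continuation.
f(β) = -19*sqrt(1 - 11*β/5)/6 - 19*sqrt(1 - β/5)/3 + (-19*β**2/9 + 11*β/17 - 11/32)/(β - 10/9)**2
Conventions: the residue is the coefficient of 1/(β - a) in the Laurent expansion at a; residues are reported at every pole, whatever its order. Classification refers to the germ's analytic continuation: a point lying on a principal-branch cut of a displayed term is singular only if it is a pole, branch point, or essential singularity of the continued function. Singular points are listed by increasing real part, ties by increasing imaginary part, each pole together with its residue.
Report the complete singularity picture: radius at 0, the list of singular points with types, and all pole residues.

Radius of convergence at 0: 5/11.
At 5/11: an algebraic (square-root) branch point.
At 10/9: a pole of order 2; residue -5569/1377.
At 5: an algebraic (square-root) branch point.

Denominator factor (β - 10/9)^2: pole of order 2 at 10/9, modulus 10/9.
Branch term (-19/3)*sqrt(1 - β/(5)): its argument vanishes at β = 5, a square-root branch point, modulus 5.
Branch term (-19/6)*sqrt(1 - β/(5/11)): its argument vanishes at β = 5/11, a square-root branch point, modulus 5/11.
The radius of convergence is the smallest modulus among the singular points: 5/11.
The branch terms are analytic at 10/9 and contribute nothing to the residue; only the rational part matters.
At the order-2 pole 10/9 set g(β) = (β - (10/9))^2*(rational part) = -19*β**2/9 + 11*β/17 - 11/32.
Order-2 pole: residue = g'(a); g'(10/9) = -5569/1377, so the residue is -5569/1377.
List the singular points by increasing real part (a conjugate pair: the negative imaginary part first).


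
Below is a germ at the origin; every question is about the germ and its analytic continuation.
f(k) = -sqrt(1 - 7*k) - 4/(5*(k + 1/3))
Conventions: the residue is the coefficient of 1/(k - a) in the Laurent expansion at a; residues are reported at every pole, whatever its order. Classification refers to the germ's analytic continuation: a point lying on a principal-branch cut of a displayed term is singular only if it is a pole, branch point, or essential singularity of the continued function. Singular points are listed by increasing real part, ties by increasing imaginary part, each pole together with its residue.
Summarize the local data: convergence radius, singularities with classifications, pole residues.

Denominator factor (k + 1/3): pole of order 1 at -1/3, modulus 1/3.
Branch term (-1)*sqrt(1 - k/(1/7)): its argument vanishes at k = 1/7, a square-root branch point, modulus 1/7.
The radius of convergence is the smallest modulus among the singular points: 1/7.
The branch term is analytic at -1/3 and contributes nothing to the residue; only the rational part matters.
At the order-1 pole -1/3 set g(k) = (k - (-1/3))*(rational part) = -4/5.
Simple pole: residue = g(a) at a = -1/3, which is -4/5.
List the singular points by increasing real part (a conjugate pair: the negative imaginary part first).

Radius of convergence at 0: 1/7.
At -1/3: a pole of order 1; residue -4/5.
At 1/7: an algebraic (square-root) branch point.


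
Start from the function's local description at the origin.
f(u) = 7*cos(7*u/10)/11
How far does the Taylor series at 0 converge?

The factor cos(7*u/10) is entire and contributes no finite singular point.
The polynomial part has no poles.
No finite singular points: the Taylor series at 0 converges everywhere.

The radius of convergence is infinite.


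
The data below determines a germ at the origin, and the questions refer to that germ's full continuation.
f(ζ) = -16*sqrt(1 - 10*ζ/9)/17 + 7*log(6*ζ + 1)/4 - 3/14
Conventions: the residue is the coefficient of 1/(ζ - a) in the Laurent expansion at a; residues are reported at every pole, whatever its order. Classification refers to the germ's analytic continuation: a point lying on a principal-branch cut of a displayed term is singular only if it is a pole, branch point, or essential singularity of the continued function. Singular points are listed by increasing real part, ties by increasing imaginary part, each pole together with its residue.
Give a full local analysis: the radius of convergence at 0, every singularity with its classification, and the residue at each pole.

Radius of convergence at 0: 1/6.
At -1/6: a logarithmic branch point.
At 9/10: an algebraic (square-root) branch point.

Branch term (-16/17)*sqrt(1 - ζ/(9/10)): its argument vanishes at ζ = 9/10, a square-root branch point, modulus 9/10.
Branch term (7/4)*log(1 - ζ/(-1/6)): its argument vanishes at ζ = -1/6, a logarithmic branch point, modulus 1/6.
The radius of convergence is the smallest modulus among the singular points: 1/6.
List the singular points by increasing real part (a conjugate pair: the negative imaginary part first).
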